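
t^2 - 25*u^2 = (t - 5*u)*(t + 5*u)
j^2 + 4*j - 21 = (j - 3)*(j + 7)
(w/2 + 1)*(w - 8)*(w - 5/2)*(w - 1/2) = w^4/2 - 9*w^3/2 + 13*w^2/8 + 81*w/4 - 10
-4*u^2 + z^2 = (-2*u + z)*(2*u + z)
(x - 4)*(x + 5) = x^2 + x - 20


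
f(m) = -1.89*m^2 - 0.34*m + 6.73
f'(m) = -3.78*m - 0.34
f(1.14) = 3.89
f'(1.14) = -4.65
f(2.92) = -10.38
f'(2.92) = -11.38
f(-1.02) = 5.11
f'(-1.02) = 3.52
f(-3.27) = -12.37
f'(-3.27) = 12.02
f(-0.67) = 6.11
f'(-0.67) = 2.19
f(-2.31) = -2.57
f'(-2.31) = 8.39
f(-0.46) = 6.49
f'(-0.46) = 1.40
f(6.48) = -74.84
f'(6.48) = -24.83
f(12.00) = -269.51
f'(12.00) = -45.70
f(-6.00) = -59.27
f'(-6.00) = 22.34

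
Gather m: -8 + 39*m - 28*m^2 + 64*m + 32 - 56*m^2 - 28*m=-84*m^2 + 75*m + 24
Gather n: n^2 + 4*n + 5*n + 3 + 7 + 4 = n^2 + 9*n + 14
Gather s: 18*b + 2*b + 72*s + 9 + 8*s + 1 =20*b + 80*s + 10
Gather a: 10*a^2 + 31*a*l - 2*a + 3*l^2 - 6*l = 10*a^2 + a*(31*l - 2) + 3*l^2 - 6*l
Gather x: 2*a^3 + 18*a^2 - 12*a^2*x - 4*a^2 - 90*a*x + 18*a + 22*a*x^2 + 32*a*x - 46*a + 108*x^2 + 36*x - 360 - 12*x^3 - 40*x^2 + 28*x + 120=2*a^3 + 14*a^2 - 28*a - 12*x^3 + x^2*(22*a + 68) + x*(-12*a^2 - 58*a + 64) - 240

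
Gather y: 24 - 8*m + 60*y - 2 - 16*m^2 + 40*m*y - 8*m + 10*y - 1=-16*m^2 - 16*m + y*(40*m + 70) + 21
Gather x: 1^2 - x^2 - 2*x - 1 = -x^2 - 2*x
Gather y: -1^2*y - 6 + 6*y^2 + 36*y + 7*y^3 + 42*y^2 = 7*y^3 + 48*y^2 + 35*y - 6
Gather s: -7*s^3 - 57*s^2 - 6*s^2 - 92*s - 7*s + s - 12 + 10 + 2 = -7*s^3 - 63*s^2 - 98*s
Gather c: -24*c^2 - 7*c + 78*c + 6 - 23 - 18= -24*c^2 + 71*c - 35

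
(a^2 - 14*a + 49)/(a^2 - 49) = (a - 7)/(a + 7)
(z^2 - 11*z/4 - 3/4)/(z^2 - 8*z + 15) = (z + 1/4)/(z - 5)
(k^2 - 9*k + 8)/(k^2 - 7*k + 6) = (k - 8)/(k - 6)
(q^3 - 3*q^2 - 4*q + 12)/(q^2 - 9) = (q^2 - 4)/(q + 3)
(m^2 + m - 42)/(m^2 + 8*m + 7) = (m - 6)/(m + 1)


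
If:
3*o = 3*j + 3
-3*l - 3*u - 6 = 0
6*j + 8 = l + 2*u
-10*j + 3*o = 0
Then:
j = 3/7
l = -102/7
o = 10/7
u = 88/7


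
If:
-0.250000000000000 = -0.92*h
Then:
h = 0.27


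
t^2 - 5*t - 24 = (t - 8)*(t + 3)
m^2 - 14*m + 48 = (m - 8)*(m - 6)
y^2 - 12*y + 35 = (y - 7)*(y - 5)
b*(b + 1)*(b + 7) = b^3 + 8*b^2 + 7*b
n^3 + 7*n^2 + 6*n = n*(n + 1)*(n + 6)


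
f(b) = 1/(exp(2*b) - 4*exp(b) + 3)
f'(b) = (-2*exp(2*b) + 4*exp(b))/(exp(2*b) - 4*exp(b) + 3)^2 = 2*(2 - exp(b))*exp(b)/(exp(2*b) - 4*exp(b) + 3)^2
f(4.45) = 0.00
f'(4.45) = -0.00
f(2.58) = 0.01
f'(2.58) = -0.02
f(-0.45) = 1.17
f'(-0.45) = 2.37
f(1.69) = 0.09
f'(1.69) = -0.32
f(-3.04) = 0.36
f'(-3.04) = 0.02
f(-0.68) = 0.81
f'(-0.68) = 1.00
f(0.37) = -1.44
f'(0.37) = 3.31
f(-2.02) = 0.40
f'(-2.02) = 0.08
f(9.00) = 0.00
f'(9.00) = 0.00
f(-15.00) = 0.33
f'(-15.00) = 0.00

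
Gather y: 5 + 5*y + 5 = 5*y + 10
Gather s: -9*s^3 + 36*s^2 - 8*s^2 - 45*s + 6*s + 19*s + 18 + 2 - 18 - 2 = -9*s^3 + 28*s^2 - 20*s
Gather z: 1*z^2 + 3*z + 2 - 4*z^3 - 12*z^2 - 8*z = -4*z^3 - 11*z^2 - 5*z + 2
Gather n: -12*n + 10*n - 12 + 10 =-2*n - 2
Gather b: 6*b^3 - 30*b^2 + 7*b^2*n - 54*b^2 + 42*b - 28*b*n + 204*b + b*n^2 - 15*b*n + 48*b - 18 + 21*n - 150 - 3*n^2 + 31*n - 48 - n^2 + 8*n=6*b^3 + b^2*(7*n - 84) + b*(n^2 - 43*n + 294) - 4*n^2 + 60*n - 216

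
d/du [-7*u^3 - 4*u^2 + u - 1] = -21*u^2 - 8*u + 1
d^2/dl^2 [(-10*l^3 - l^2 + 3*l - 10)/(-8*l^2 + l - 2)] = 4*(-167*l^3 + 906*l^2 + 12*l - 76)/(512*l^6 - 192*l^5 + 408*l^4 - 97*l^3 + 102*l^2 - 12*l + 8)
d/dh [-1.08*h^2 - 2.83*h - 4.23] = -2.16*h - 2.83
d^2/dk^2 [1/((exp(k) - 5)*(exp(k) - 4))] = (4*exp(3*k) - 27*exp(2*k) + exp(k) + 180)*exp(k)/(exp(6*k) - 27*exp(5*k) + 303*exp(4*k) - 1809*exp(3*k) + 6060*exp(2*k) - 10800*exp(k) + 8000)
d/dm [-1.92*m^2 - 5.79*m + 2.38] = -3.84*m - 5.79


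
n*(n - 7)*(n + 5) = n^3 - 2*n^2 - 35*n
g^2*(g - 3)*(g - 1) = g^4 - 4*g^3 + 3*g^2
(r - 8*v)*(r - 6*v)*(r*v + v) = r^3*v - 14*r^2*v^2 + r^2*v + 48*r*v^3 - 14*r*v^2 + 48*v^3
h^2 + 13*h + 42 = (h + 6)*(h + 7)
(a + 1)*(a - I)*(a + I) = a^3 + a^2 + a + 1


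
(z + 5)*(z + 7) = z^2 + 12*z + 35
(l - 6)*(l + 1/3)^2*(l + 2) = l^4 - 10*l^3/3 - 131*l^2/9 - 76*l/9 - 4/3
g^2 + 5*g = g*(g + 5)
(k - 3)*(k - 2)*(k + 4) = k^3 - k^2 - 14*k + 24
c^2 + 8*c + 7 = (c + 1)*(c + 7)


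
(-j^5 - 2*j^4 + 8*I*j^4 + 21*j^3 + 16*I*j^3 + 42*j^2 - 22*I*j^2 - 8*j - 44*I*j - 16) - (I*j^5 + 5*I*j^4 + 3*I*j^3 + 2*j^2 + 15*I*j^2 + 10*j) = -j^5 - I*j^5 - 2*j^4 + 3*I*j^4 + 21*j^3 + 13*I*j^3 + 40*j^2 - 37*I*j^2 - 18*j - 44*I*j - 16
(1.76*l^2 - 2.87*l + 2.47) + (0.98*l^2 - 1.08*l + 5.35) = 2.74*l^2 - 3.95*l + 7.82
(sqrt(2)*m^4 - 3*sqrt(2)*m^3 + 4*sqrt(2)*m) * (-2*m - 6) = -2*sqrt(2)*m^5 + 18*sqrt(2)*m^3 - 8*sqrt(2)*m^2 - 24*sqrt(2)*m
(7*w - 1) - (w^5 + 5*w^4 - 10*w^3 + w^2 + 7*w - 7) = -w^5 - 5*w^4 + 10*w^3 - w^2 + 6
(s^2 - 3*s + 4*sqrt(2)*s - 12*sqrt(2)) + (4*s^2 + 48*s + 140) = 5*s^2 + 4*sqrt(2)*s + 45*s - 12*sqrt(2) + 140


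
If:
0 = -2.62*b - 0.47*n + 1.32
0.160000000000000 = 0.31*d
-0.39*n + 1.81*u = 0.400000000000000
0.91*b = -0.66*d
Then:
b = -0.37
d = 0.52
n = 4.90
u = 1.28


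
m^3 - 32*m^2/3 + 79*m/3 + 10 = (m - 6)*(m - 5)*(m + 1/3)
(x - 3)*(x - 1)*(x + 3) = x^3 - x^2 - 9*x + 9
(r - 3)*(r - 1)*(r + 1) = r^3 - 3*r^2 - r + 3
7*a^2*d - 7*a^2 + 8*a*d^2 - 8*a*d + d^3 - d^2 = (a + d)*(7*a + d)*(d - 1)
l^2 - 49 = (l - 7)*(l + 7)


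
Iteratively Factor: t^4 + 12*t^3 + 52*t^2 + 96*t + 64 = (t + 2)*(t^3 + 10*t^2 + 32*t + 32) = (t + 2)*(t + 4)*(t^2 + 6*t + 8) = (t + 2)*(t + 4)^2*(t + 2)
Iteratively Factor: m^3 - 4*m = (m)*(m^2 - 4) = m*(m - 2)*(m + 2)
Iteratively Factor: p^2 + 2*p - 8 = (p + 4)*(p - 2)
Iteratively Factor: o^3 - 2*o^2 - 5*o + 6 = (o - 1)*(o^2 - o - 6) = (o - 1)*(o + 2)*(o - 3)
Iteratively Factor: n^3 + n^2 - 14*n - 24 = (n + 3)*(n^2 - 2*n - 8) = (n - 4)*(n + 3)*(n + 2)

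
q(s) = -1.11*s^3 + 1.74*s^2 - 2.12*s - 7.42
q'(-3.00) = -42.53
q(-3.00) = 44.57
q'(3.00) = -21.65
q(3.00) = -28.09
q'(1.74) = -6.15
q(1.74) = -11.69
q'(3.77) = -36.33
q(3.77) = -50.16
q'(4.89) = -64.73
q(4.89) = -105.97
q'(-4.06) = -71.14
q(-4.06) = 104.15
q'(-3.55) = -56.44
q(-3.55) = 71.69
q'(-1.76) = -18.56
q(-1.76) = 7.75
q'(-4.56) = -87.23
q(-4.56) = 143.68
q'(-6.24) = -153.50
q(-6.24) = 343.26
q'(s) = -3.33*s^2 + 3.48*s - 2.12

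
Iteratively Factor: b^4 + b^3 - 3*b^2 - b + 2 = (b + 1)*(b^3 - 3*b + 2) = (b + 1)*(b + 2)*(b^2 - 2*b + 1) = (b - 1)*(b + 1)*(b + 2)*(b - 1)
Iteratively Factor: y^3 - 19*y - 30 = (y + 2)*(y^2 - 2*y - 15) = (y - 5)*(y + 2)*(y + 3)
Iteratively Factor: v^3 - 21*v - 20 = (v + 1)*(v^2 - v - 20) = (v + 1)*(v + 4)*(v - 5)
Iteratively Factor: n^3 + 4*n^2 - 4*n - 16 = (n - 2)*(n^2 + 6*n + 8) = (n - 2)*(n + 2)*(n + 4)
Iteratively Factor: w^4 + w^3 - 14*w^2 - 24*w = (w)*(w^3 + w^2 - 14*w - 24) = w*(w + 2)*(w^2 - w - 12) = w*(w + 2)*(w + 3)*(w - 4)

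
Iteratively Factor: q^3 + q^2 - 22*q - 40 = (q - 5)*(q^2 + 6*q + 8) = (q - 5)*(q + 4)*(q + 2)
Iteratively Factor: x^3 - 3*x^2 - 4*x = (x)*(x^2 - 3*x - 4) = x*(x + 1)*(x - 4)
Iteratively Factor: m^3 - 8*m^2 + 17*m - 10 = (m - 1)*(m^2 - 7*m + 10) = (m - 5)*(m - 1)*(m - 2)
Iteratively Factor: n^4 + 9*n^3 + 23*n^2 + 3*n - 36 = (n - 1)*(n^3 + 10*n^2 + 33*n + 36) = (n - 1)*(n + 3)*(n^2 + 7*n + 12) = (n - 1)*(n + 3)^2*(n + 4)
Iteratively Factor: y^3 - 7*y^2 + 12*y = (y - 4)*(y^2 - 3*y) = (y - 4)*(y - 3)*(y)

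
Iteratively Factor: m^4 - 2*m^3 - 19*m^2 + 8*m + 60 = (m + 2)*(m^3 - 4*m^2 - 11*m + 30) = (m - 2)*(m + 2)*(m^2 - 2*m - 15) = (m - 5)*(m - 2)*(m + 2)*(m + 3)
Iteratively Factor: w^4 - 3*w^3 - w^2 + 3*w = (w)*(w^3 - 3*w^2 - w + 3) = w*(w + 1)*(w^2 - 4*w + 3) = w*(w - 3)*(w + 1)*(w - 1)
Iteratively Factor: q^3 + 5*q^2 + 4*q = (q + 4)*(q^2 + q) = (q + 1)*(q + 4)*(q)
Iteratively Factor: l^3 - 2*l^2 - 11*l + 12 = (l - 4)*(l^2 + 2*l - 3) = (l - 4)*(l - 1)*(l + 3)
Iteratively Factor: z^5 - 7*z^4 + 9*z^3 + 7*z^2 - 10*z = (z - 1)*(z^4 - 6*z^3 + 3*z^2 + 10*z) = (z - 1)*(z + 1)*(z^3 - 7*z^2 + 10*z) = (z - 2)*(z - 1)*(z + 1)*(z^2 - 5*z) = (z - 5)*(z - 2)*(z - 1)*(z + 1)*(z)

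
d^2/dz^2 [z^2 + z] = 2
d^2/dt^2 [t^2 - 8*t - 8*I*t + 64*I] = 2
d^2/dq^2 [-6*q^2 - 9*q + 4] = -12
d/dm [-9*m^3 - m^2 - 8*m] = -27*m^2 - 2*m - 8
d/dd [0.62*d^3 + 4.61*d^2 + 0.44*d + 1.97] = 1.86*d^2 + 9.22*d + 0.44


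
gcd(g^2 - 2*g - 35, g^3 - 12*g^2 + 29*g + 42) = g - 7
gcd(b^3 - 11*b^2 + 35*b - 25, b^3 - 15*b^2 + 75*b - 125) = b^2 - 10*b + 25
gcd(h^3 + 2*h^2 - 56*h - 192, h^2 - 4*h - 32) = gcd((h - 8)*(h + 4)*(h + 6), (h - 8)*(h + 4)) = h^2 - 4*h - 32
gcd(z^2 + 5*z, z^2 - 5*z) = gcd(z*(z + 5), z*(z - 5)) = z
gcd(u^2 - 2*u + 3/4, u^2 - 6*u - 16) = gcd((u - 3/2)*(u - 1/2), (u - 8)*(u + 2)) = 1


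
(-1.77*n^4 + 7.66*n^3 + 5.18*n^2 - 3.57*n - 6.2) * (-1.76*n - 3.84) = 3.1152*n^5 - 6.6848*n^4 - 38.5312*n^3 - 13.608*n^2 + 24.6208*n + 23.808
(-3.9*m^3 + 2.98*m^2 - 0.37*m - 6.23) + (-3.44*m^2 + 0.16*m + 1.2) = -3.9*m^3 - 0.46*m^2 - 0.21*m - 5.03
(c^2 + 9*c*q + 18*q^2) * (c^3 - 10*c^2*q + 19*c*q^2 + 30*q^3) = c^5 - c^4*q - 53*c^3*q^2 + 21*c^2*q^3 + 612*c*q^4 + 540*q^5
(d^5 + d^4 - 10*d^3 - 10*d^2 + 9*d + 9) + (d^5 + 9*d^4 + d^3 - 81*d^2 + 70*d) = 2*d^5 + 10*d^4 - 9*d^3 - 91*d^2 + 79*d + 9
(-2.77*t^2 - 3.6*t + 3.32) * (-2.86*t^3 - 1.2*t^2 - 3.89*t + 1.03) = 7.9222*t^5 + 13.62*t^4 + 5.6001*t^3 + 7.1669*t^2 - 16.6228*t + 3.4196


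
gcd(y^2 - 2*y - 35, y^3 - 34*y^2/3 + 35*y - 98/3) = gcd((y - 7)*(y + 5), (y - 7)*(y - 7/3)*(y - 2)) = y - 7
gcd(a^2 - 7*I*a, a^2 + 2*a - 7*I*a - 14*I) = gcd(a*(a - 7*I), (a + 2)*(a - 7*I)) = a - 7*I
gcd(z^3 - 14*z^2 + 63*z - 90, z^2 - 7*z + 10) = z - 5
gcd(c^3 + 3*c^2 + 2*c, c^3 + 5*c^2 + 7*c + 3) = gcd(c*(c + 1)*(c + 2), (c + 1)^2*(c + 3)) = c + 1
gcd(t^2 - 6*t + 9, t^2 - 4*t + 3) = t - 3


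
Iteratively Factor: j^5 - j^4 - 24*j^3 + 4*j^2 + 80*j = (j + 2)*(j^4 - 3*j^3 - 18*j^2 + 40*j) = (j - 5)*(j + 2)*(j^3 + 2*j^2 - 8*j) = (j - 5)*(j + 2)*(j + 4)*(j^2 - 2*j) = j*(j - 5)*(j + 2)*(j + 4)*(j - 2)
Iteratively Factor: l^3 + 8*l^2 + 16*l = (l + 4)*(l^2 + 4*l) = (l + 4)^2*(l)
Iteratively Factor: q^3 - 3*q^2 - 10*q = (q)*(q^2 - 3*q - 10) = q*(q + 2)*(q - 5)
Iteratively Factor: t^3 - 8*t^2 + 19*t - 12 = (t - 1)*(t^2 - 7*t + 12) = (t - 3)*(t - 1)*(t - 4)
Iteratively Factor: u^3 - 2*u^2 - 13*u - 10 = (u + 1)*(u^2 - 3*u - 10) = (u + 1)*(u + 2)*(u - 5)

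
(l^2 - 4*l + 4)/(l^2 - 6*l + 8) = (l - 2)/(l - 4)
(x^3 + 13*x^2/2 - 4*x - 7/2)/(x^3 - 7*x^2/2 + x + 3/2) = (x + 7)/(x - 3)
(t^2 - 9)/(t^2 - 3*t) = (t + 3)/t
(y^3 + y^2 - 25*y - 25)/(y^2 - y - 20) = (y^2 + 6*y + 5)/(y + 4)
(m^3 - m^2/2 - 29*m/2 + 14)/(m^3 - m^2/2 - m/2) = (2*m^2 + m - 28)/(m*(2*m + 1))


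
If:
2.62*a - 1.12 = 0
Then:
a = 0.43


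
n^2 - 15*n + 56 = (n - 8)*(n - 7)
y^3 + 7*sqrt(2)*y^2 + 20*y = y*(y + 2*sqrt(2))*(y + 5*sqrt(2))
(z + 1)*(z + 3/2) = z^2 + 5*z/2 + 3/2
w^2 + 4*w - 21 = (w - 3)*(w + 7)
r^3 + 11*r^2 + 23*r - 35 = (r - 1)*(r + 5)*(r + 7)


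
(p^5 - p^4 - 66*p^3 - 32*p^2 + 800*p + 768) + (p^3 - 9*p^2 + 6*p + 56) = p^5 - p^4 - 65*p^3 - 41*p^2 + 806*p + 824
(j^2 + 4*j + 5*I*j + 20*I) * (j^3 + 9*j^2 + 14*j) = j^5 + 13*j^4 + 5*I*j^4 + 50*j^3 + 65*I*j^3 + 56*j^2 + 250*I*j^2 + 280*I*j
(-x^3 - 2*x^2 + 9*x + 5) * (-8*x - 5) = 8*x^4 + 21*x^3 - 62*x^2 - 85*x - 25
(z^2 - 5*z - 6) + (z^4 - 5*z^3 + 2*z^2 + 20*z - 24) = z^4 - 5*z^3 + 3*z^2 + 15*z - 30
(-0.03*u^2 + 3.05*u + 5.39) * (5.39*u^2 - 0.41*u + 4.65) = -0.1617*u^4 + 16.4518*u^3 + 27.6621*u^2 + 11.9726*u + 25.0635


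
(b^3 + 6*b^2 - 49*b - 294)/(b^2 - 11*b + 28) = (b^2 + 13*b + 42)/(b - 4)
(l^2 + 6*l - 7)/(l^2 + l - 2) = (l + 7)/(l + 2)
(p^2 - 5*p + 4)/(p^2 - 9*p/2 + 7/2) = 2*(p - 4)/(2*p - 7)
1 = 1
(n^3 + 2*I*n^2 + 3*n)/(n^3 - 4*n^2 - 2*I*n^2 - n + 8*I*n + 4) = n*(n + 3*I)/(n^2 - n*(4 + I) + 4*I)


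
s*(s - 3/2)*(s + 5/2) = s^3 + s^2 - 15*s/4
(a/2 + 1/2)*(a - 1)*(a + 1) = a^3/2 + a^2/2 - a/2 - 1/2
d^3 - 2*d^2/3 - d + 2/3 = (d - 1)*(d - 2/3)*(d + 1)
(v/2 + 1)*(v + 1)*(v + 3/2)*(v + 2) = v^4/2 + 13*v^3/4 + 31*v^2/4 + 8*v + 3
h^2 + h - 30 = (h - 5)*(h + 6)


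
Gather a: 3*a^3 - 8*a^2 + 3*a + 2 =3*a^3 - 8*a^2 + 3*a + 2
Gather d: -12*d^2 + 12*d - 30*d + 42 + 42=-12*d^2 - 18*d + 84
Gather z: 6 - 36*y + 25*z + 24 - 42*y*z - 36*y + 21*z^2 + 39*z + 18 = -72*y + 21*z^2 + z*(64 - 42*y) + 48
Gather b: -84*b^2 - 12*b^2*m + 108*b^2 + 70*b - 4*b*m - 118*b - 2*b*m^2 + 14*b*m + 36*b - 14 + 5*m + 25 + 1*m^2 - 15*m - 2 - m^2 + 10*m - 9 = b^2*(24 - 12*m) + b*(-2*m^2 + 10*m - 12)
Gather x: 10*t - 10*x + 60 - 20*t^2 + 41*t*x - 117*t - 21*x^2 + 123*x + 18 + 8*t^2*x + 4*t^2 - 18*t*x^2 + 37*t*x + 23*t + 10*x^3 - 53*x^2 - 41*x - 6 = -16*t^2 - 84*t + 10*x^3 + x^2*(-18*t - 74) + x*(8*t^2 + 78*t + 72) + 72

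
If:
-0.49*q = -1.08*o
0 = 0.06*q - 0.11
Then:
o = 0.83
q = 1.83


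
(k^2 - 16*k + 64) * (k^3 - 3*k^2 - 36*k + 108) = k^5 - 19*k^4 + 76*k^3 + 492*k^2 - 4032*k + 6912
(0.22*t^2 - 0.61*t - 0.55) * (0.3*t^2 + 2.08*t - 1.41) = 0.066*t^4 + 0.2746*t^3 - 1.744*t^2 - 0.2839*t + 0.7755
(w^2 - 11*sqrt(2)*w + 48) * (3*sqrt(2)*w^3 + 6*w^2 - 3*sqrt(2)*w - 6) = 3*sqrt(2)*w^5 - 60*w^4 + 75*sqrt(2)*w^3 + 348*w^2 - 78*sqrt(2)*w - 288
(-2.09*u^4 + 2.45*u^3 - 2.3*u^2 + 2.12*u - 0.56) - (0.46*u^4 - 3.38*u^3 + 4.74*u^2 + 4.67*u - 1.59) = -2.55*u^4 + 5.83*u^3 - 7.04*u^2 - 2.55*u + 1.03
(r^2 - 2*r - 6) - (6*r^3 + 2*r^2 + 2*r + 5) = -6*r^3 - r^2 - 4*r - 11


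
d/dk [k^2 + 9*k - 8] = 2*k + 9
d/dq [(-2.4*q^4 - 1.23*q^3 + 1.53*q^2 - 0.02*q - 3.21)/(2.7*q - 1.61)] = (-19.44*q^4 + 8.814*q^3 + 10.0719*q^2 - 4.9266*q + 8.6992)/(7.29*q^2 - 8.694*q + 2.5921)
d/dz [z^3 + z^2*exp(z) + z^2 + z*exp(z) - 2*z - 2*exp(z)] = z^2*exp(z) + 3*z^2 + 3*z*exp(z) + 2*z - exp(z) - 2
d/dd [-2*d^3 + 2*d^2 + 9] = 2*d*(2 - 3*d)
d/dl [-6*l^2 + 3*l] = 3 - 12*l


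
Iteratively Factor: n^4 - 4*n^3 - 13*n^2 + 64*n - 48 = (n - 1)*(n^3 - 3*n^2 - 16*n + 48) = (n - 4)*(n - 1)*(n^2 + n - 12) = (n - 4)*(n - 1)*(n + 4)*(n - 3)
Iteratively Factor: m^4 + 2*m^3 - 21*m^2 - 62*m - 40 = (m + 1)*(m^3 + m^2 - 22*m - 40) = (m - 5)*(m + 1)*(m^2 + 6*m + 8) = (m - 5)*(m + 1)*(m + 4)*(m + 2)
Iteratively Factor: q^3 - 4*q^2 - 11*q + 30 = (q + 3)*(q^2 - 7*q + 10) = (q - 5)*(q + 3)*(q - 2)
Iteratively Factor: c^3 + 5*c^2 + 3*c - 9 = (c + 3)*(c^2 + 2*c - 3) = (c + 3)^2*(c - 1)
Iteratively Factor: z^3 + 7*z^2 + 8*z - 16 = (z + 4)*(z^2 + 3*z - 4) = (z + 4)^2*(z - 1)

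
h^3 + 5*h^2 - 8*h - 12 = (h - 2)*(h + 1)*(h + 6)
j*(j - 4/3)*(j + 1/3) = j^3 - j^2 - 4*j/9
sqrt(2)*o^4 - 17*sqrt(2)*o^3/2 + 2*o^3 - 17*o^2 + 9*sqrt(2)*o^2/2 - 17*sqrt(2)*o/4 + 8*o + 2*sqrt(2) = (o - 8)*(o - 1/2)*(o + sqrt(2)/2)*(sqrt(2)*o + 1)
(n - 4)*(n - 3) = n^2 - 7*n + 12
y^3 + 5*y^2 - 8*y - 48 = (y - 3)*(y + 4)^2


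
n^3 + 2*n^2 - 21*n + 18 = (n - 3)*(n - 1)*(n + 6)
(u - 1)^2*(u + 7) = u^3 + 5*u^2 - 13*u + 7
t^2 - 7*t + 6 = (t - 6)*(t - 1)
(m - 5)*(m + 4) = m^2 - m - 20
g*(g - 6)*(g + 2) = g^3 - 4*g^2 - 12*g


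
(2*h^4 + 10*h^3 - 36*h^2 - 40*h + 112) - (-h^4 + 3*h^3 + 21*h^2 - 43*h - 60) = 3*h^4 + 7*h^3 - 57*h^2 + 3*h + 172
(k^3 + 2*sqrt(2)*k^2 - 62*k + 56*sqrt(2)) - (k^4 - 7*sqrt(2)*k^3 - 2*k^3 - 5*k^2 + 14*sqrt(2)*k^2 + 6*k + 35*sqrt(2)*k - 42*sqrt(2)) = -k^4 + 3*k^3 + 7*sqrt(2)*k^3 - 12*sqrt(2)*k^2 + 5*k^2 - 68*k - 35*sqrt(2)*k + 98*sqrt(2)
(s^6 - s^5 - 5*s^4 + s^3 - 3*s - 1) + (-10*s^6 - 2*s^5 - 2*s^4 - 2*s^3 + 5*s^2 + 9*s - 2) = -9*s^6 - 3*s^5 - 7*s^4 - s^3 + 5*s^2 + 6*s - 3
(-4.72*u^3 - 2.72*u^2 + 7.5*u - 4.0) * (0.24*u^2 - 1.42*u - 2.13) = -1.1328*u^5 + 6.0496*u^4 + 15.716*u^3 - 5.8164*u^2 - 10.295*u + 8.52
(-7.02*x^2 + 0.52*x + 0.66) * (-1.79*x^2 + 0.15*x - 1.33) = 12.5658*x^4 - 1.9838*x^3 + 8.2332*x^2 - 0.5926*x - 0.8778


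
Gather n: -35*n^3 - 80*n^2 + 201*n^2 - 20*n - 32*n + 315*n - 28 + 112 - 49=-35*n^3 + 121*n^2 + 263*n + 35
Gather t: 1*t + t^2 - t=t^2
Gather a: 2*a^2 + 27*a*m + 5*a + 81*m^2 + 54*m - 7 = 2*a^2 + a*(27*m + 5) + 81*m^2 + 54*m - 7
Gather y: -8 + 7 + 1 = 0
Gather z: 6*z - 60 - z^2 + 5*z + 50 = -z^2 + 11*z - 10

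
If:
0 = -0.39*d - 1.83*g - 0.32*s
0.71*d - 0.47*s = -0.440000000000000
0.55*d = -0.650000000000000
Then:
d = -1.18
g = 0.40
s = -0.85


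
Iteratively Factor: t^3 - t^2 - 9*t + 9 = (t + 3)*(t^2 - 4*t + 3) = (t - 3)*(t + 3)*(t - 1)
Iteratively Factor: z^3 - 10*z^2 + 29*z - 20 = (z - 4)*(z^2 - 6*z + 5) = (z - 4)*(z - 1)*(z - 5)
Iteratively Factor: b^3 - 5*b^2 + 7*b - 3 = (b - 3)*(b^2 - 2*b + 1) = (b - 3)*(b - 1)*(b - 1)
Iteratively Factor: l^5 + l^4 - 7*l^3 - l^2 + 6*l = (l)*(l^4 + l^3 - 7*l^2 - l + 6) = l*(l + 1)*(l^3 - 7*l + 6) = l*(l + 1)*(l + 3)*(l^2 - 3*l + 2) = l*(l - 1)*(l + 1)*(l + 3)*(l - 2)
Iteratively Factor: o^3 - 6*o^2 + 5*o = (o - 5)*(o^2 - o) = o*(o - 5)*(o - 1)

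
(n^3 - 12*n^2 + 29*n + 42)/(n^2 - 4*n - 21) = (n^2 - 5*n - 6)/(n + 3)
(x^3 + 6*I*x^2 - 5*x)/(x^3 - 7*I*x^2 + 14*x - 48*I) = x*(x^2 + 6*I*x - 5)/(x^3 - 7*I*x^2 + 14*x - 48*I)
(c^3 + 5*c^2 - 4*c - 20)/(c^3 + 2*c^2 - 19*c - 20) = (c^2 - 4)/(c^2 - 3*c - 4)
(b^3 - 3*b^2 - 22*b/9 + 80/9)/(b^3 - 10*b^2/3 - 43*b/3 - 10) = (3*b^2 - 14*b + 16)/(3*(b^2 - 5*b - 6))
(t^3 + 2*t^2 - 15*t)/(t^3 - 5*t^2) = (t^2 + 2*t - 15)/(t*(t - 5))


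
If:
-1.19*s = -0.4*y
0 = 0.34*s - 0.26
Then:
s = 0.76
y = 2.28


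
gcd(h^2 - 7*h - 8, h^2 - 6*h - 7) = h + 1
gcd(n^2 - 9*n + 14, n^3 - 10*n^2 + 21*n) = n - 7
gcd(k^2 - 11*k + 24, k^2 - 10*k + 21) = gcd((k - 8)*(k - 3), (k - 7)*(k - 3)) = k - 3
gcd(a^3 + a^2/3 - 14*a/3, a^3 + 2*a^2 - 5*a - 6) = a - 2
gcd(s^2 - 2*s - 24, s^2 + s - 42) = s - 6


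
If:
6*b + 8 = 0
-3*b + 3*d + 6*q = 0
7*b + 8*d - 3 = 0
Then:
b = -4/3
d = 37/24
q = -23/16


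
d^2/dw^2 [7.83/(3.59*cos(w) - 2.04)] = (100.913823*sin(w)^2 - 57.343788*cos(w) + 100.913823)/(3.59*cos(w) - 2.04)^3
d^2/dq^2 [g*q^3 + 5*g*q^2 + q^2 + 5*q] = 6*g*q + 10*g + 2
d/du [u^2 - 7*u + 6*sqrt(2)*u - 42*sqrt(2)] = 2*u - 7 + 6*sqrt(2)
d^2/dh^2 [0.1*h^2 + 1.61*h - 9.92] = 0.200000000000000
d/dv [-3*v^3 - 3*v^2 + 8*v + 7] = -9*v^2 - 6*v + 8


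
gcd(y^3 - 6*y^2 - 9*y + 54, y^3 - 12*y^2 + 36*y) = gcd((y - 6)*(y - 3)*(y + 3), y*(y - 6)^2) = y - 6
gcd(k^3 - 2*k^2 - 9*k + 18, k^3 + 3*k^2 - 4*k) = 1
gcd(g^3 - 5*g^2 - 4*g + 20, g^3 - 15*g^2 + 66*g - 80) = g^2 - 7*g + 10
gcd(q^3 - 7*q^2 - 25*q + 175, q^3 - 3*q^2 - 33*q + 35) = q^2 - 2*q - 35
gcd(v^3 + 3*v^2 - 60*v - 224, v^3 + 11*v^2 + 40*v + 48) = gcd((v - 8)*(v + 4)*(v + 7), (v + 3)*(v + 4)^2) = v + 4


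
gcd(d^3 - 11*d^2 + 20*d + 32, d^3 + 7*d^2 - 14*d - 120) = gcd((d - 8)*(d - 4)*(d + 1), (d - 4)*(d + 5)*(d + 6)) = d - 4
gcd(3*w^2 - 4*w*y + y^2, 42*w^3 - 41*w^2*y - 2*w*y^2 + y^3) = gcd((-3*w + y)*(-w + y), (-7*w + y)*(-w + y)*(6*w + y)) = -w + y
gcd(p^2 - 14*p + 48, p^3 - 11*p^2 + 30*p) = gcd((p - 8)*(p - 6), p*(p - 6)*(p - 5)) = p - 6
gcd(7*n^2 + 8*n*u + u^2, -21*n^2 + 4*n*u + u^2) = 7*n + u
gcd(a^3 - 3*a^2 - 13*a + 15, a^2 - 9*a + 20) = a - 5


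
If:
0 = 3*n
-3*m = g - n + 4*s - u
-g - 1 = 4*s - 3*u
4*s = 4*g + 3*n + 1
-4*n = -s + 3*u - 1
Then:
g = -3/16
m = 7/72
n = 0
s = 1/16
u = 17/48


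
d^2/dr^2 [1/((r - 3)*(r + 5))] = 2*((r - 3)^2 + (r - 3)*(r + 5) + (r + 5)^2)/((r - 3)^3*(r + 5)^3)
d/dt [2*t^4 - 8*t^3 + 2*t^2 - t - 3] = 8*t^3 - 24*t^2 + 4*t - 1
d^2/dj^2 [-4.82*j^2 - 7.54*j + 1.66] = -9.64000000000000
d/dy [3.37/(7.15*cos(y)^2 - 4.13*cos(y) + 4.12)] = (48.191*cos(y) - 13.9181)*sin(y)/(7.15*cos(y)^2 - 4.13*cos(y) + 4.12)^2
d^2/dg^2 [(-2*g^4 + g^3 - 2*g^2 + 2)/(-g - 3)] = 2*(6*g^4 + 47*g^3 + 99*g^2 - 27*g + 16)/(g^3 + 9*g^2 + 27*g + 27)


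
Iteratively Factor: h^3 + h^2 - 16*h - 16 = (h + 1)*(h^2 - 16) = (h + 1)*(h + 4)*(h - 4)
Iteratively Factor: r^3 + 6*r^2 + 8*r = (r + 2)*(r^2 + 4*r) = r*(r + 2)*(r + 4)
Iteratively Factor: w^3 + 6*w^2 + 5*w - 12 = (w + 4)*(w^2 + 2*w - 3) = (w + 3)*(w + 4)*(w - 1)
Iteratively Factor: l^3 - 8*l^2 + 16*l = (l)*(l^2 - 8*l + 16) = l*(l - 4)*(l - 4)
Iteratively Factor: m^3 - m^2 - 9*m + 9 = (m - 3)*(m^2 + 2*m - 3) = (m - 3)*(m + 3)*(m - 1)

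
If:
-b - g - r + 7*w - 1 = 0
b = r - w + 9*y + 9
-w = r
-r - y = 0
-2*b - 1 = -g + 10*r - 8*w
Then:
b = 248/5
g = -21/5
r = -29/5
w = 29/5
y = 29/5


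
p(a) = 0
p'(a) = 0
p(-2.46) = 0.00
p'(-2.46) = 0.00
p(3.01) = 0.00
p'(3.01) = 0.00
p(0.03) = 0.00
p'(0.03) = 0.00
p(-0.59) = 0.00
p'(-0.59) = 0.00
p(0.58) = 0.00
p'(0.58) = 0.00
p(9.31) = 0.00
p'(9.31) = 0.00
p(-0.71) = 0.00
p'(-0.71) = 0.00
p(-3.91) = 0.00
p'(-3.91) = 0.00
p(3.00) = 0.00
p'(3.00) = 0.00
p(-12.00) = 0.00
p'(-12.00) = 0.00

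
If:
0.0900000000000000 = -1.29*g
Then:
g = -0.07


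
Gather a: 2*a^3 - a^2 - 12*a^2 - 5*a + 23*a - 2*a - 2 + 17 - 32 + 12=2*a^3 - 13*a^2 + 16*a - 5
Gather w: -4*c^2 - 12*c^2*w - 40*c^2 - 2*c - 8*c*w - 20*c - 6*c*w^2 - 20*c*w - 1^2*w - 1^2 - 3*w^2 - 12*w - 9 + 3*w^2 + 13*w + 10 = -44*c^2 - 6*c*w^2 - 22*c + w*(-12*c^2 - 28*c)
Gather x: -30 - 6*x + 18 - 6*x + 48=36 - 12*x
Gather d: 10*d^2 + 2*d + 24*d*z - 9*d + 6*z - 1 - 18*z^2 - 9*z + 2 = 10*d^2 + d*(24*z - 7) - 18*z^2 - 3*z + 1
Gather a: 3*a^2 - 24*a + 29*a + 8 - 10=3*a^2 + 5*a - 2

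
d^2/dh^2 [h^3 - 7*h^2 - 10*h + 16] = 6*h - 14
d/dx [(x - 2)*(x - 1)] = 2*x - 3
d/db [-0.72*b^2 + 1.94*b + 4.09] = 1.94 - 1.44*b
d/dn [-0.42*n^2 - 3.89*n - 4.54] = -0.84*n - 3.89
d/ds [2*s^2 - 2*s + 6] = 4*s - 2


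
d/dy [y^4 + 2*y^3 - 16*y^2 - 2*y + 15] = 4*y^3 + 6*y^2 - 32*y - 2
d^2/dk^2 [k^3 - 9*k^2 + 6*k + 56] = 6*k - 18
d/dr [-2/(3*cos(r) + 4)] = -6*sin(r)/(3*cos(r) + 4)^2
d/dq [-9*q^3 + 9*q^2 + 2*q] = -27*q^2 + 18*q + 2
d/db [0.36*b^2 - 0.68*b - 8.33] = 0.72*b - 0.68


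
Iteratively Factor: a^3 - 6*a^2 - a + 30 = (a - 5)*(a^2 - a - 6) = (a - 5)*(a - 3)*(a + 2)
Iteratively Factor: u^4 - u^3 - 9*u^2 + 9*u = (u - 1)*(u^3 - 9*u) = u*(u - 1)*(u^2 - 9) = u*(u - 3)*(u - 1)*(u + 3)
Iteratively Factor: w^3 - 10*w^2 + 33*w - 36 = (w - 3)*(w^2 - 7*w + 12) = (w - 4)*(w - 3)*(w - 3)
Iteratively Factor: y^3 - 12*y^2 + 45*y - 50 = (y - 2)*(y^2 - 10*y + 25) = (y - 5)*(y - 2)*(y - 5)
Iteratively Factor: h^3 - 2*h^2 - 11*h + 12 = (h - 1)*(h^2 - h - 12) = (h - 1)*(h + 3)*(h - 4)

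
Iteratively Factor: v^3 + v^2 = (v)*(v^2 + v) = v^2*(v + 1)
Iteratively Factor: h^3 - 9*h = (h + 3)*(h^2 - 3*h) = h*(h + 3)*(h - 3)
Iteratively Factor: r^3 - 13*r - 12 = (r + 1)*(r^2 - r - 12) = (r + 1)*(r + 3)*(r - 4)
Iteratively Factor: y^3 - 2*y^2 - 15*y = (y)*(y^2 - 2*y - 15) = y*(y - 5)*(y + 3)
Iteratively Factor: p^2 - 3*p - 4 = (p - 4)*(p + 1)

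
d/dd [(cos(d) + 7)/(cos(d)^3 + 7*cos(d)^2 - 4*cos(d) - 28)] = sin(2*d)/((cos(d) - 2)^2*(cos(d) + 2)^2)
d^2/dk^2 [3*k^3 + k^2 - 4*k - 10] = 18*k + 2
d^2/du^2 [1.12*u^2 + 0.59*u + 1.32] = 2.24000000000000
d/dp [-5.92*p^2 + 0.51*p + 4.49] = 0.51 - 11.84*p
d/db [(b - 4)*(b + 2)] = 2*b - 2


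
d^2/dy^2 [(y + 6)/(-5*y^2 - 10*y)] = 2*(y*(y + 2)*(3*y + 8) - 4*(y + 1)^2*(y + 6))/(5*y^3*(y + 2)^3)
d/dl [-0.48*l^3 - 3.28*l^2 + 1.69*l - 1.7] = -1.44*l^2 - 6.56*l + 1.69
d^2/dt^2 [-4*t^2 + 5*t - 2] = -8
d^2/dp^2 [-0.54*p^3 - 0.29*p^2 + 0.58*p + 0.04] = -3.24*p - 0.58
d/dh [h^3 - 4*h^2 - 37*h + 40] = 3*h^2 - 8*h - 37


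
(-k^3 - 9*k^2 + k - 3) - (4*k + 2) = -k^3 - 9*k^2 - 3*k - 5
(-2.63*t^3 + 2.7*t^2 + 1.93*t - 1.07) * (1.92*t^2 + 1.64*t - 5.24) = -5.0496*t^5 + 0.870800000000001*t^4 + 21.9148*t^3 - 13.0372*t^2 - 11.868*t + 5.6068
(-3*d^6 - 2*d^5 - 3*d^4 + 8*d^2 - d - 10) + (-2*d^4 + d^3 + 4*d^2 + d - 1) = -3*d^6 - 2*d^5 - 5*d^4 + d^3 + 12*d^2 - 11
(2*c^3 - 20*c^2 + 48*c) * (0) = 0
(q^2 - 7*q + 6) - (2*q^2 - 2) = -q^2 - 7*q + 8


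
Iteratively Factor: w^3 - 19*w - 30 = (w + 2)*(w^2 - 2*w - 15) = (w - 5)*(w + 2)*(w + 3)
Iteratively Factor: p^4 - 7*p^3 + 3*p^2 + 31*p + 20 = (p + 1)*(p^3 - 8*p^2 + 11*p + 20) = (p - 5)*(p + 1)*(p^2 - 3*p - 4) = (p - 5)*(p - 4)*(p + 1)*(p + 1)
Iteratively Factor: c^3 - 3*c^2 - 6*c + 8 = (c - 1)*(c^2 - 2*c - 8) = (c - 1)*(c + 2)*(c - 4)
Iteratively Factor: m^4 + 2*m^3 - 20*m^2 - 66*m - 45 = (m + 1)*(m^3 + m^2 - 21*m - 45) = (m + 1)*(m + 3)*(m^2 - 2*m - 15) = (m + 1)*(m + 3)^2*(m - 5)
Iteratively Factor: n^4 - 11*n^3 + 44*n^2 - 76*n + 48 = (n - 4)*(n^3 - 7*n^2 + 16*n - 12) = (n - 4)*(n - 2)*(n^2 - 5*n + 6) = (n - 4)*(n - 2)^2*(n - 3)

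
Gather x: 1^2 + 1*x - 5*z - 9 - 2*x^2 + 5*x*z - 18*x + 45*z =-2*x^2 + x*(5*z - 17) + 40*z - 8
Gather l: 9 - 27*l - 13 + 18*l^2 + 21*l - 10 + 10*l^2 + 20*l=28*l^2 + 14*l - 14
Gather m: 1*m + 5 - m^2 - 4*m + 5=-m^2 - 3*m + 10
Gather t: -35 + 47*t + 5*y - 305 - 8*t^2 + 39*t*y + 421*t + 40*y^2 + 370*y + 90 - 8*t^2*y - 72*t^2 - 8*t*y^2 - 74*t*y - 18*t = t^2*(-8*y - 80) + t*(-8*y^2 - 35*y + 450) + 40*y^2 + 375*y - 250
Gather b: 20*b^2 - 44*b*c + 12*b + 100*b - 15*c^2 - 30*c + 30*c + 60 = 20*b^2 + b*(112 - 44*c) - 15*c^2 + 60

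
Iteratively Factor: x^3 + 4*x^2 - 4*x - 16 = (x + 2)*(x^2 + 2*x - 8) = (x + 2)*(x + 4)*(x - 2)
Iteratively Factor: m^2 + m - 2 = (m - 1)*(m + 2)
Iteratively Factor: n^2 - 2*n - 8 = (n - 4)*(n + 2)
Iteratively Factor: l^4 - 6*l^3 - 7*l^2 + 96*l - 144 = (l - 4)*(l^3 - 2*l^2 - 15*l + 36) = (l - 4)*(l + 4)*(l^2 - 6*l + 9) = (l - 4)*(l - 3)*(l + 4)*(l - 3)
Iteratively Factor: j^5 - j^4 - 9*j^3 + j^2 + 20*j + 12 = (j - 3)*(j^4 + 2*j^3 - 3*j^2 - 8*j - 4) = (j - 3)*(j + 1)*(j^3 + j^2 - 4*j - 4) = (j - 3)*(j + 1)^2*(j^2 - 4) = (j - 3)*(j + 1)^2*(j + 2)*(j - 2)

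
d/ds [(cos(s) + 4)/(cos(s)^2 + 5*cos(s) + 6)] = (cos(s)^2 + 8*cos(s) + 14)*sin(s)/(cos(s)^2 + 5*cos(s) + 6)^2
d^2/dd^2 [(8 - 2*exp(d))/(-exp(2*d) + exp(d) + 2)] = 2*(exp(4*d) - 15*exp(3*d) + 24*exp(2*d) - 38*exp(d) + 12)*exp(d)/(exp(6*d) - 3*exp(5*d) - 3*exp(4*d) + 11*exp(3*d) + 6*exp(2*d) - 12*exp(d) - 8)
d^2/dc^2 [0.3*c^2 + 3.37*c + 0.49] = 0.600000000000000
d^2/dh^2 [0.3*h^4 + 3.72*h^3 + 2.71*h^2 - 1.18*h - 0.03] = 3.6*h^2 + 22.32*h + 5.42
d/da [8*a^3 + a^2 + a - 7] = 24*a^2 + 2*a + 1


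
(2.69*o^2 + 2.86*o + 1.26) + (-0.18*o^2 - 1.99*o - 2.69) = 2.51*o^2 + 0.87*o - 1.43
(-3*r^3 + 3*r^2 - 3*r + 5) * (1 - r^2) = 3*r^5 - 3*r^4 - 2*r^2 - 3*r + 5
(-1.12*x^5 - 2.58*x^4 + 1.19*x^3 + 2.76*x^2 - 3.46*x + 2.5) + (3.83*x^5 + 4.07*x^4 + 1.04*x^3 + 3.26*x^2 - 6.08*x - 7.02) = 2.71*x^5 + 1.49*x^4 + 2.23*x^3 + 6.02*x^2 - 9.54*x - 4.52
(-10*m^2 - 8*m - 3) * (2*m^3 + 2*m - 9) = -20*m^5 - 16*m^4 - 26*m^3 + 74*m^2 + 66*m + 27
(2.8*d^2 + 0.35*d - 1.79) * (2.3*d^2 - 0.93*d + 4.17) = 6.44*d^4 - 1.799*d^3 + 7.2335*d^2 + 3.1242*d - 7.4643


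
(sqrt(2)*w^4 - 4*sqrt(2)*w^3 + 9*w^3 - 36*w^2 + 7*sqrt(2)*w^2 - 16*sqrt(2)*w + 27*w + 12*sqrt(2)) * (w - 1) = sqrt(2)*w^5 - 5*sqrt(2)*w^4 + 9*w^4 - 45*w^3 + 11*sqrt(2)*w^3 - 23*sqrt(2)*w^2 + 63*w^2 - 27*w + 28*sqrt(2)*w - 12*sqrt(2)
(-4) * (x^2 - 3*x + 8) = -4*x^2 + 12*x - 32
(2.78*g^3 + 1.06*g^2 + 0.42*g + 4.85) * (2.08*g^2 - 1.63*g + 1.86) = 5.7824*g^5 - 2.3266*g^4 + 4.3166*g^3 + 11.375*g^2 - 7.1243*g + 9.021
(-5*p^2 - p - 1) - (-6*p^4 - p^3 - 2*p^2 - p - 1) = 6*p^4 + p^3 - 3*p^2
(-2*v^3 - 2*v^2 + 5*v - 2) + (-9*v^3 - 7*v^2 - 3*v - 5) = -11*v^3 - 9*v^2 + 2*v - 7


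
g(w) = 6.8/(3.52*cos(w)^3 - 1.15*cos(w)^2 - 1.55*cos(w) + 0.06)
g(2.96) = -2.36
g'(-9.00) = -5.67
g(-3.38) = -2.47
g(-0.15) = 8.44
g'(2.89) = 2.43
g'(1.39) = -195.77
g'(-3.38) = 2.26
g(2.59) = -4.18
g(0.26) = 10.23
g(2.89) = -2.50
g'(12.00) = -6303.79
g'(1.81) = -27.30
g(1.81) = 21.53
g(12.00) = 140.82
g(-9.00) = -3.17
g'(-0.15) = -10.17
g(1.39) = -28.88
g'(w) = 6.8*(10.56*sin(w)*cos(w)^2 - 2.3*sin(w)*cos(w) - 1.55*sin(w))/(3.52*cos(w)^3 - 1.15*cos(w)^2 - 1.55*cos(w) + 0.06)^2 = (71.808*cos(w)^2 - 15.64*cos(w) - 10.54)*sin(w)/(3.52*cos(w)^3 - 1.15*cos(w)^2 - 1.55*cos(w) + 0.06)^2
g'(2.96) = 1.62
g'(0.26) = 24.07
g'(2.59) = 10.84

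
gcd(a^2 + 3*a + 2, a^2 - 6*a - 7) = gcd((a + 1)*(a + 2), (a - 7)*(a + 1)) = a + 1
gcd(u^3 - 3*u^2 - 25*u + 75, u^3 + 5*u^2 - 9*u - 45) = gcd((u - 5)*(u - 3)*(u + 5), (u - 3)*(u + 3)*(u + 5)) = u^2 + 2*u - 15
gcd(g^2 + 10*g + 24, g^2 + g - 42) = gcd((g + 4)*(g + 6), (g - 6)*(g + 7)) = 1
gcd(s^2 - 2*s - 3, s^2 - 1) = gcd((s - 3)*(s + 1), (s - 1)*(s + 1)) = s + 1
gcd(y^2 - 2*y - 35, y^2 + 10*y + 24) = 1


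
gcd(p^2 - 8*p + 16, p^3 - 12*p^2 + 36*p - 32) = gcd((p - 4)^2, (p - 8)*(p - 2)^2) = 1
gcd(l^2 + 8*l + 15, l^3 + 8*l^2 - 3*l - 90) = l + 5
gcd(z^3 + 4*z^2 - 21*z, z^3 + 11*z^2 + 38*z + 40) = 1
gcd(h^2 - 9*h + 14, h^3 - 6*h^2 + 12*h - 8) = h - 2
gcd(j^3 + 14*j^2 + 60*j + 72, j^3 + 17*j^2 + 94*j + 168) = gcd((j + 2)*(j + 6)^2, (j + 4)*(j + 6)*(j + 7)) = j + 6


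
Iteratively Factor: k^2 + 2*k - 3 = (k - 1)*(k + 3)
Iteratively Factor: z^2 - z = (z)*(z - 1)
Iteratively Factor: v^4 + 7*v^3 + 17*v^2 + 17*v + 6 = (v + 1)*(v^3 + 6*v^2 + 11*v + 6) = (v + 1)^2*(v^2 + 5*v + 6) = (v + 1)^2*(v + 2)*(v + 3)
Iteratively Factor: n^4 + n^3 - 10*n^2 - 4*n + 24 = (n - 2)*(n^3 + 3*n^2 - 4*n - 12) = (n - 2)*(n + 3)*(n^2 - 4) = (n - 2)^2*(n + 3)*(n + 2)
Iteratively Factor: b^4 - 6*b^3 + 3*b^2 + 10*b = (b + 1)*(b^3 - 7*b^2 + 10*b) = (b - 2)*(b + 1)*(b^2 - 5*b) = (b - 5)*(b - 2)*(b + 1)*(b)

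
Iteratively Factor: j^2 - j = (j)*(j - 1)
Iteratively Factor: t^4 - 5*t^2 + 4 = (t + 2)*(t^3 - 2*t^2 - t + 2) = (t - 2)*(t + 2)*(t^2 - 1) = (t - 2)*(t - 1)*(t + 2)*(t + 1)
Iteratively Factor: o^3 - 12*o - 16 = (o - 4)*(o^2 + 4*o + 4) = (o - 4)*(o + 2)*(o + 2)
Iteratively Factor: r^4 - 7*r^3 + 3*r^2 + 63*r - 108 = (r - 3)*(r^3 - 4*r^2 - 9*r + 36) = (r - 3)^2*(r^2 - r - 12) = (r - 4)*(r - 3)^2*(r + 3)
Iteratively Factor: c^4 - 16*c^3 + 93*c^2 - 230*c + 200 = (c - 4)*(c^3 - 12*c^2 + 45*c - 50) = (c - 4)*(c - 2)*(c^2 - 10*c + 25) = (c - 5)*(c - 4)*(c - 2)*(c - 5)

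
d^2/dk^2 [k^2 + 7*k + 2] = 2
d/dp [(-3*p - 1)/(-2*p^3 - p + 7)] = (6*p^3 + 3*p - (3*p + 1)*(6*p^2 + 1) - 21)/(2*p^3 + p - 7)^2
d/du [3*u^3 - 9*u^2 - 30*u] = 9*u^2 - 18*u - 30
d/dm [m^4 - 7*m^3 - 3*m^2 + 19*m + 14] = 4*m^3 - 21*m^2 - 6*m + 19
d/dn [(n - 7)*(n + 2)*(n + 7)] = 3*n^2 + 4*n - 49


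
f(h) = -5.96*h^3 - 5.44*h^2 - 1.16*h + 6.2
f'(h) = -17.88*h^2 - 10.88*h - 1.16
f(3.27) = -264.16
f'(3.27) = -227.93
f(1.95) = -60.94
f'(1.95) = -90.36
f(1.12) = -10.30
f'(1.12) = -35.77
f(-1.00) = 7.88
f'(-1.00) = -8.16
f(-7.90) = 2614.37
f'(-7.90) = -1031.10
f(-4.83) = 556.46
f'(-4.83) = -365.73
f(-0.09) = 6.26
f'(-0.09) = -0.33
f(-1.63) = 19.45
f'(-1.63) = -30.93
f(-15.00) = 18914.60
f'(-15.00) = -3860.96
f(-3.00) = 121.64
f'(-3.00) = -129.44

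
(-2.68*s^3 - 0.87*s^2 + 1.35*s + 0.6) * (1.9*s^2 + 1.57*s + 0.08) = -5.092*s^5 - 5.8606*s^4 + 0.9847*s^3 + 3.1899*s^2 + 1.05*s + 0.048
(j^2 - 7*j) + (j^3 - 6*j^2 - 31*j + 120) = j^3 - 5*j^2 - 38*j + 120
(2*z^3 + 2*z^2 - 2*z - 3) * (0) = 0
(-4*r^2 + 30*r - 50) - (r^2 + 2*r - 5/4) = -5*r^2 + 28*r - 195/4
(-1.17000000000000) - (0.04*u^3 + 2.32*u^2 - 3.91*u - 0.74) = -0.04*u^3 - 2.32*u^2 + 3.91*u - 0.43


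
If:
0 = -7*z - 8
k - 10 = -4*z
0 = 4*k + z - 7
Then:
No Solution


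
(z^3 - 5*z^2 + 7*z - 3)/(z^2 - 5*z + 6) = (z^2 - 2*z + 1)/(z - 2)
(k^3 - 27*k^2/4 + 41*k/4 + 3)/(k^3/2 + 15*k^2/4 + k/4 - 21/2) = (4*k^3 - 27*k^2 + 41*k + 12)/(2*k^3 + 15*k^2 + k - 42)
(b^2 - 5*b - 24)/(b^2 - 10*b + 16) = (b + 3)/(b - 2)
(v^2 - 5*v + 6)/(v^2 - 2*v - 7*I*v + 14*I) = (v - 3)/(v - 7*I)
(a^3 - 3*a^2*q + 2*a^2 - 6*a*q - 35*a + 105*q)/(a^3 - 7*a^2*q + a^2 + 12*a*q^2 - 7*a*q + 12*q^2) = (-a^2 - 2*a + 35)/(-a^2 + 4*a*q - a + 4*q)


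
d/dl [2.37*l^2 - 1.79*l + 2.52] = 4.74*l - 1.79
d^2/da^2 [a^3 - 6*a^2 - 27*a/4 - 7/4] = 6*a - 12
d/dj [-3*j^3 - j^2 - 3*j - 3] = -9*j^2 - 2*j - 3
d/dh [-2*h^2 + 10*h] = 10 - 4*h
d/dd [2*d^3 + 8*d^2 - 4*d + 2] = 6*d^2 + 16*d - 4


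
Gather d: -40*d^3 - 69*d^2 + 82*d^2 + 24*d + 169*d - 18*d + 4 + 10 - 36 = -40*d^3 + 13*d^2 + 175*d - 22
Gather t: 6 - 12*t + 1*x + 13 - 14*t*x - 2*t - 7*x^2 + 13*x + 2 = t*(-14*x - 14) - 7*x^2 + 14*x + 21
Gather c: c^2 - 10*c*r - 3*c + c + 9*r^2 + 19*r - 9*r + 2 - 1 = c^2 + c*(-10*r - 2) + 9*r^2 + 10*r + 1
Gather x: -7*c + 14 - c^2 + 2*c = -c^2 - 5*c + 14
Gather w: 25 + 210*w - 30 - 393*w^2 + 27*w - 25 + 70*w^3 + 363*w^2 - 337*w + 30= 70*w^3 - 30*w^2 - 100*w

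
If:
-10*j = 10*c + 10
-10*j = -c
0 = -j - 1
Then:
No Solution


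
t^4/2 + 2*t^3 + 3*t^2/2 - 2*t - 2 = (t/2 + 1)*(t - 1)*(t + 1)*(t + 2)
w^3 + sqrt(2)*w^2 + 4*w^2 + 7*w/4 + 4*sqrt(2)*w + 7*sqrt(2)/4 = (w + 1/2)*(w + 7/2)*(w + sqrt(2))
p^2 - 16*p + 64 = (p - 8)^2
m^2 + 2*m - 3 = (m - 1)*(m + 3)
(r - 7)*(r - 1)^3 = r^4 - 10*r^3 + 24*r^2 - 22*r + 7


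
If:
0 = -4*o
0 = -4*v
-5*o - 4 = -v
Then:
No Solution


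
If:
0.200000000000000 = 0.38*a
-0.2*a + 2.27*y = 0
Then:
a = 0.53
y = 0.05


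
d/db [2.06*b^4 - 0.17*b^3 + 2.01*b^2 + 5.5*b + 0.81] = 8.24*b^3 - 0.51*b^2 + 4.02*b + 5.5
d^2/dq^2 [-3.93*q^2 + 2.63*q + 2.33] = -7.86000000000000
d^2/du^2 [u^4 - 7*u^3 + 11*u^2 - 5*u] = 12*u^2 - 42*u + 22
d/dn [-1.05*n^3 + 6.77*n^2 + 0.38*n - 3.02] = -3.15*n^2 + 13.54*n + 0.38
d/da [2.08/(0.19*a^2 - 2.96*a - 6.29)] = (6.1568 - 0.7904*a)/(-0.19*a^2 + 2.96*a + 6.29)^2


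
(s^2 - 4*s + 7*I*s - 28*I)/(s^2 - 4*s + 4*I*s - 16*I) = (s + 7*I)/(s + 4*I)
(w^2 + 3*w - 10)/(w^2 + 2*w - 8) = (w + 5)/(w + 4)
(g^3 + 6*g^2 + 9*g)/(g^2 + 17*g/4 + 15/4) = 4*g*(g + 3)/(4*g + 5)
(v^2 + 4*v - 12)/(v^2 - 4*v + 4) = (v + 6)/(v - 2)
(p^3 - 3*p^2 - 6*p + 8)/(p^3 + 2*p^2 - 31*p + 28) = (p + 2)/(p + 7)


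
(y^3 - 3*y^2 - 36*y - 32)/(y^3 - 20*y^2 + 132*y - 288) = (y^2 + 5*y + 4)/(y^2 - 12*y + 36)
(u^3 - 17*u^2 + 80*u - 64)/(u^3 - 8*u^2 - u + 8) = (u - 8)/(u + 1)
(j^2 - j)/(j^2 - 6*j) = (j - 1)/(j - 6)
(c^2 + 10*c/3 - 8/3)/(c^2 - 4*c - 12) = (-3*c^2 - 10*c + 8)/(3*(-c^2 + 4*c + 12))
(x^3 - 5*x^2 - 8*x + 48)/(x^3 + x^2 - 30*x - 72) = (x^2 - 8*x + 16)/(x^2 - 2*x - 24)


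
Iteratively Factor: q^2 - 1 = (q - 1)*(q + 1)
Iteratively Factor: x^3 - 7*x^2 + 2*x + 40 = (x - 5)*(x^2 - 2*x - 8) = (x - 5)*(x + 2)*(x - 4)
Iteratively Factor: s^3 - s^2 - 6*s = (s + 2)*(s^2 - 3*s) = (s - 3)*(s + 2)*(s)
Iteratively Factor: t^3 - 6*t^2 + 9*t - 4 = (t - 1)*(t^2 - 5*t + 4) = (t - 4)*(t - 1)*(t - 1)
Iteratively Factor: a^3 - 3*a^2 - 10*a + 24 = (a - 2)*(a^2 - a - 12) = (a - 2)*(a + 3)*(a - 4)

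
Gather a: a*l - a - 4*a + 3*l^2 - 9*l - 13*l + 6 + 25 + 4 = a*(l - 5) + 3*l^2 - 22*l + 35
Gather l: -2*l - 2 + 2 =-2*l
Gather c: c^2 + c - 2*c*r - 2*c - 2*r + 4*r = c^2 + c*(-2*r - 1) + 2*r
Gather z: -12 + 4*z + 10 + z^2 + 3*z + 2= z^2 + 7*z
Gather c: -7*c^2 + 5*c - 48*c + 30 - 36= -7*c^2 - 43*c - 6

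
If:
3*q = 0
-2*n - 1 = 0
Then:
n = -1/2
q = 0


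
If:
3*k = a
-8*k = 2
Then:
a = -3/4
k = -1/4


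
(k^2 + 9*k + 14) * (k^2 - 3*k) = k^4 + 6*k^3 - 13*k^2 - 42*k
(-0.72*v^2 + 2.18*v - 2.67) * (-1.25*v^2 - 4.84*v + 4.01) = 0.9*v^4 + 0.7598*v^3 - 10.1009*v^2 + 21.6646*v - 10.7067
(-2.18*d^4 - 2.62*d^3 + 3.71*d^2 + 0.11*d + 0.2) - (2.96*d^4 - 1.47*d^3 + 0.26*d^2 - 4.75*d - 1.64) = -5.14*d^4 - 1.15*d^3 + 3.45*d^2 + 4.86*d + 1.84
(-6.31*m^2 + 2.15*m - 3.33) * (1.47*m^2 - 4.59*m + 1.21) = -9.2757*m^4 + 32.1234*m^3 - 22.3987*m^2 + 17.8862*m - 4.0293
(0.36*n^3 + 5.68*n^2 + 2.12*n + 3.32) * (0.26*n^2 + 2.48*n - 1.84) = 0.0936*n^5 + 2.3696*n^4 + 13.9752*n^3 - 4.3304*n^2 + 4.3328*n - 6.1088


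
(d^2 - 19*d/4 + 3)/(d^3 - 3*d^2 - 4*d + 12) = (d^2 - 19*d/4 + 3)/(d^3 - 3*d^2 - 4*d + 12)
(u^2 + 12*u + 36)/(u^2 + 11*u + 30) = (u + 6)/(u + 5)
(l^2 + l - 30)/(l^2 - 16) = (l^2 + l - 30)/(l^2 - 16)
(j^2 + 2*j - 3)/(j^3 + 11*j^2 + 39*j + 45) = (j - 1)/(j^2 + 8*j + 15)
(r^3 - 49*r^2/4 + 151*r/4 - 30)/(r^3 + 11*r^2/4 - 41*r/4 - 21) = (4*r^2 - 37*r + 40)/(4*r^2 + 23*r + 28)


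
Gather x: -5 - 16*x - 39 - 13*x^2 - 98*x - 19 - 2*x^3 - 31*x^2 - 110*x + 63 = -2*x^3 - 44*x^2 - 224*x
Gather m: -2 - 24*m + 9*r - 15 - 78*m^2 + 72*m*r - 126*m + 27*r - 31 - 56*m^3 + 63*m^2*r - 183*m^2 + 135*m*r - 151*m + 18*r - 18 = -56*m^3 + m^2*(63*r - 261) + m*(207*r - 301) + 54*r - 66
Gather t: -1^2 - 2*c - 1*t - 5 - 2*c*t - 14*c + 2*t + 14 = -16*c + t*(1 - 2*c) + 8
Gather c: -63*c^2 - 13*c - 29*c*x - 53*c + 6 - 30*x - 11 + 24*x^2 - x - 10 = -63*c^2 + c*(-29*x - 66) + 24*x^2 - 31*x - 15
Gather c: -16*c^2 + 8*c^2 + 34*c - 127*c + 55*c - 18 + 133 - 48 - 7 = -8*c^2 - 38*c + 60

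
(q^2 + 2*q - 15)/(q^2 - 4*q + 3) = (q + 5)/(q - 1)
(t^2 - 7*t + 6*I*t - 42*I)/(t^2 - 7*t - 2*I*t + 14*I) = (t + 6*I)/(t - 2*I)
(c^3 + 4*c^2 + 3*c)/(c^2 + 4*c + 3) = c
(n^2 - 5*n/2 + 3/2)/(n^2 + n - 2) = (n - 3/2)/(n + 2)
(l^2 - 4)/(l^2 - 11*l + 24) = (l^2 - 4)/(l^2 - 11*l + 24)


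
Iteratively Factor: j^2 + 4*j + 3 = (j + 3)*(j + 1)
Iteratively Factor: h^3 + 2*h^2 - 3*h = (h - 1)*(h^2 + 3*h) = h*(h - 1)*(h + 3)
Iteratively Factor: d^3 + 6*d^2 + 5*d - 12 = (d + 4)*(d^2 + 2*d - 3) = (d - 1)*(d + 4)*(d + 3)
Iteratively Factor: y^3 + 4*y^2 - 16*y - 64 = (y + 4)*(y^2 - 16) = (y - 4)*(y + 4)*(y + 4)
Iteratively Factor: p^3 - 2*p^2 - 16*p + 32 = (p - 2)*(p^2 - 16) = (p - 4)*(p - 2)*(p + 4)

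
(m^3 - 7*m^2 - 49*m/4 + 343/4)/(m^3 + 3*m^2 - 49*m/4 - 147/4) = (m - 7)/(m + 3)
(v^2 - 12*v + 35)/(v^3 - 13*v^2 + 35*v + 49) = (v - 5)/(v^2 - 6*v - 7)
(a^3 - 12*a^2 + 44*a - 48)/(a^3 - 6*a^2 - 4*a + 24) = (a - 4)/(a + 2)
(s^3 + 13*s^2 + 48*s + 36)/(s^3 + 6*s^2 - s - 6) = (s + 6)/(s - 1)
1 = 1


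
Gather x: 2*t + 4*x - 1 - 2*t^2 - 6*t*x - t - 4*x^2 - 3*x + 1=-2*t^2 + t - 4*x^2 + x*(1 - 6*t)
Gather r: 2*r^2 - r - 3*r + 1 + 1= 2*r^2 - 4*r + 2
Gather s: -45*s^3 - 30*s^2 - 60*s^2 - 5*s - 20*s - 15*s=-45*s^3 - 90*s^2 - 40*s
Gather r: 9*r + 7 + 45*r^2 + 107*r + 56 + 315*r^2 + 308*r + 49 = 360*r^2 + 424*r + 112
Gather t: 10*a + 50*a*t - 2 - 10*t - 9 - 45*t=10*a + t*(50*a - 55) - 11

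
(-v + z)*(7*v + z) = -7*v^2 + 6*v*z + z^2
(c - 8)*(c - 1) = c^2 - 9*c + 8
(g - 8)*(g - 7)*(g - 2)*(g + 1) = g^4 - 16*g^3 + 69*g^2 - 26*g - 112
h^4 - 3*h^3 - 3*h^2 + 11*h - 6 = (h - 3)*(h - 1)^2*(h + 2)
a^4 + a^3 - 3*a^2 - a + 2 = (a - 1)^2*(a + 1)*(a + 2)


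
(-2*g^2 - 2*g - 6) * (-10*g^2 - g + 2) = 20*g^4 + 22*g^3 + 58*g^2 + 2*g - 12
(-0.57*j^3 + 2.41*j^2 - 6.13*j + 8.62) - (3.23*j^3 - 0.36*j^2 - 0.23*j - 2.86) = -3.8*j^3 + 2.77*j^2 - 5.9*j + 11.48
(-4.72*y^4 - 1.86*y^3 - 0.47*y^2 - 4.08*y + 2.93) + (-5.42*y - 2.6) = -4.72*y^4 - 1.86*y^3 - 0.47*y^2 - 9.5*y + 0.33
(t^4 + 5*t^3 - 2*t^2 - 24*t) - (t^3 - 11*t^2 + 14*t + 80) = t^4 + 4*t^3 + 9*t^2 - 38*t - 80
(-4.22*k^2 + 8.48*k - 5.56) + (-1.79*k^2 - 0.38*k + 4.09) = -6.01*k^2 + 8.1*k - 1.47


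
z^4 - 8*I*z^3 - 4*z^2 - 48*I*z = z*(z - 6*I)*(z - 4*I)*(z + 2*I)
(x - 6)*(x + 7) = x^2 + x - 42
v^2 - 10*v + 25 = (v - 5)^2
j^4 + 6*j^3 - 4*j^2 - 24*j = j*(j - 2)*(j + 2)*(j + 6)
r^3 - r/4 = r*(r - 1/2)*(r + 1/2)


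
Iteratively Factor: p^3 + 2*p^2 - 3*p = (p + 3)*(p^2 - p) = p*(p + 3)*(p - 1)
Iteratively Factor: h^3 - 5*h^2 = (h - 5)*(h^2) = h*(h - 5)*(h)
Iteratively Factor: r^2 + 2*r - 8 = (r - 2)*(r + 4)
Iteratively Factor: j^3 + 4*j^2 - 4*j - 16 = (j + 2)*(j^2 + 2*j - 8) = (j + 2)*(j + 4)*(j - 2)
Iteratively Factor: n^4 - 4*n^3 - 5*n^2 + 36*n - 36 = (n - 3)*(n^3 - n^2 - 8*n + 12) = (n - 3)*(n + 3)*(n^2 - 4*n + 4) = (n - 3)*(n - 2)*(n + 3)*(n - 2)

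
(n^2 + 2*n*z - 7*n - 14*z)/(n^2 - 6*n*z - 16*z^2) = (7 - n)/(-n + 8*z)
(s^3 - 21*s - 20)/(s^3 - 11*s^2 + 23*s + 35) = (s + 4)/(s - 7)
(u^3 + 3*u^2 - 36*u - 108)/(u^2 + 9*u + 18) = u - 6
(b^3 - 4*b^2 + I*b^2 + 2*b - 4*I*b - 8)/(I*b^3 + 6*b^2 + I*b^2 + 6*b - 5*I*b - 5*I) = (-I*b^2 + b*(2 + 4*I) - 8)/(b^2 + b*(1 - 5*I) - 5*I)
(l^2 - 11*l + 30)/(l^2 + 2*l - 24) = (l^2 - 11*l + 30)/(l^2 + 2*l - 24)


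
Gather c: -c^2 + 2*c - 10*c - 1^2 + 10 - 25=-c^2 - 8*c - 16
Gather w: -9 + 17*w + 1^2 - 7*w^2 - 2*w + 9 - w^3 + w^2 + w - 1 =-w^3 - 6*w^2 + 16*w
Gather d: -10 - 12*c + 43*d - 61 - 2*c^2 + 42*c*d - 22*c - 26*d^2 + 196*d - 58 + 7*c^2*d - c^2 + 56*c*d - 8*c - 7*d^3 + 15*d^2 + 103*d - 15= -3*c^2 - 42*c - 7*d^3 - 11*d^2 + d*(7*c^2 + 98*c + 342) - 144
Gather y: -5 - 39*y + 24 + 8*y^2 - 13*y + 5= 8*y^2 - 52*y + 24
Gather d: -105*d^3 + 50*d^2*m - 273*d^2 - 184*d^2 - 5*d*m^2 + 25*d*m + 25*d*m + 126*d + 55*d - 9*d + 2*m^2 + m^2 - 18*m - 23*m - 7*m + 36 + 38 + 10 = -105*d^3 + d^2*(50*m - 457) + d*(-5*m^2 + 50*m + 172) + 3*m^2 - 48*m + 84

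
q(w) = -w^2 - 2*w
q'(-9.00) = 16.00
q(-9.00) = -63.00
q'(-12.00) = 22.00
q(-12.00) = -120.00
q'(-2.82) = 3.64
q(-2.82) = -2.31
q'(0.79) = -3.58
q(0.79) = -2.20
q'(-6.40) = 10.80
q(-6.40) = -28.16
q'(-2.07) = 2.14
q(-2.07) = -0.14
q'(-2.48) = 2.96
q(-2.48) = -1.19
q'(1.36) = -4.72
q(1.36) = -4.57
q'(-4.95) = 7.90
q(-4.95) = -14.60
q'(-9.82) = 17.64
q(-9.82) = -76.79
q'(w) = -2*w - 2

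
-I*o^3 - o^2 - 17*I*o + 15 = (o - 5*I)*(o + 3*I)*(-I*o + 1)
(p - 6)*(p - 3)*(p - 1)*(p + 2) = p^4 - 8*p^3 + 7*p^2 + 36*p - 36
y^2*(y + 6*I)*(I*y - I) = I*y^4 - 6*y^3 - I*y^3 + 6*y^2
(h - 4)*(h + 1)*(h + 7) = h^3 + 4*h^2 - 25*h - 28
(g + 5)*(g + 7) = g^2 + 12*g + 35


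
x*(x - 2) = x^2 - 2*x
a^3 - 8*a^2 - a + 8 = (a - 8)*(a - 1)*(a + 1)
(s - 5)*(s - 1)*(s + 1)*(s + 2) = s^4 - 3*s^3 - 11*s^2 + 3*s + 10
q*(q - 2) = q^2 - 2*q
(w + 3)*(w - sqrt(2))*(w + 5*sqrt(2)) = w^3 + 3*w^2 + 4*sqrt(2)*w^2 - 10*w + 12*sqrt(2)*w - 30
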